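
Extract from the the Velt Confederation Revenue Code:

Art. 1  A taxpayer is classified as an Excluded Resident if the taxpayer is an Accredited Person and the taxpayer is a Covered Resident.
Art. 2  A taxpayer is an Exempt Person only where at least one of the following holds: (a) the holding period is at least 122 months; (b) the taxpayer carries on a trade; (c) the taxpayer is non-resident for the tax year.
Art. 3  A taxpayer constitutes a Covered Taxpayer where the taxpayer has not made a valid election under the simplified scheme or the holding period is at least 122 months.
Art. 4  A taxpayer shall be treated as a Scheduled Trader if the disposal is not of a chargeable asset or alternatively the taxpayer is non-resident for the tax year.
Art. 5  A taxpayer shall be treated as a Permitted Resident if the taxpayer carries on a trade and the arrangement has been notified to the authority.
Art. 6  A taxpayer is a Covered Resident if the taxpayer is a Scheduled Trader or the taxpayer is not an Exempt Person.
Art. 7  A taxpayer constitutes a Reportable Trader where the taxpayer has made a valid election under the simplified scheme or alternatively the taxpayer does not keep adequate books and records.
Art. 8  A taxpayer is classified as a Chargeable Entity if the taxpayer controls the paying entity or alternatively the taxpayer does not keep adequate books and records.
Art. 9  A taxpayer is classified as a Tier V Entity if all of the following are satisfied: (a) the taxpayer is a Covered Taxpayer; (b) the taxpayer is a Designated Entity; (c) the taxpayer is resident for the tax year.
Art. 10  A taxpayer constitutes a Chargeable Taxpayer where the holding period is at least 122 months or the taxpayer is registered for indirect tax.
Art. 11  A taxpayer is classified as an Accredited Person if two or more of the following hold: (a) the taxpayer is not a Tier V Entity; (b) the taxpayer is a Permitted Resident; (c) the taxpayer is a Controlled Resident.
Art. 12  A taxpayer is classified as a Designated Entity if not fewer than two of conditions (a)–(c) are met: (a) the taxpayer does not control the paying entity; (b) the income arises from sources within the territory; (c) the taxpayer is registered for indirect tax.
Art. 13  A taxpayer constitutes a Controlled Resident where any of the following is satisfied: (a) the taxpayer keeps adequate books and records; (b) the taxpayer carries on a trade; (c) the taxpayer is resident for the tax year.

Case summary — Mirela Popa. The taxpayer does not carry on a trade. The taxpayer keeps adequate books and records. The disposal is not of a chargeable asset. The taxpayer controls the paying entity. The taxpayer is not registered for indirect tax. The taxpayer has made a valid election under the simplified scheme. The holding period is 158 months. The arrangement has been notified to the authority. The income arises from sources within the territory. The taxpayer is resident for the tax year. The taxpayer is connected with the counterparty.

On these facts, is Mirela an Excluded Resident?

article 3 — Covered Taxpayer: [the taxpayer has not made a valid election under the simplified scheme? no] OR [holding period: 158 months ≥ 122 months? yes] → satisfied.
article 12 — Designated Entity: the taxpayer does not control the paying entity? no; the income arises from sources within the territory? yes; the taxpayer is registered for indirect tax? no — 1 of 3 hold (need ≥2) → not satisfied.
article 9 — Tier V Entity: [Covered Taxpayer (article 3)? yes] AND [Designated Entity (article 12)? no] AND [the taxpayer is resident for the tax year? yes] → not satisfied.
article 5 — Permitted Resident: [the taxpayer carries on a trade? no] AND [the arrangement has been notified to the authority? yes] → not satisfied.
article 13 — Controlled Resident: [the taxpayer keeps adequate books and records? yes] OR [the taxpayer carries on a trade? no] OR [the taxpayer is resident for the tax year? yes] → satisfied.
article 11 — Accredited Person: not a Tier V Entity (article 9)? yes; Permitted Resident (article 5)? no; Controlled Resident (article 13)? yes — 2 of 3 hold (need ≥2) → satisfied.
article 4 — Scheduled Trader: [the disposal is not of a chargeable asset? yes] OR [the taxpayer is non-resident for the tax year? no] → satisfied.
article 2 — Exempt Person: [holding period: 158 months ≥ 122 months? yes] OR [the taxpayer carries on a trade? no] OR [the taxpayer is non-resident for the tax year? no] → satisfied.
article 6 — Covered Resident: [Scheduled Trader (article 4)? yes] OR [not an Exempt Person (article 2)? no] → satisfied.
article 1 — Excluded Resident: [Accredited Person (article 11)? yes] AND [Covered Resident (article 6)? yes] → satisfied.

Yes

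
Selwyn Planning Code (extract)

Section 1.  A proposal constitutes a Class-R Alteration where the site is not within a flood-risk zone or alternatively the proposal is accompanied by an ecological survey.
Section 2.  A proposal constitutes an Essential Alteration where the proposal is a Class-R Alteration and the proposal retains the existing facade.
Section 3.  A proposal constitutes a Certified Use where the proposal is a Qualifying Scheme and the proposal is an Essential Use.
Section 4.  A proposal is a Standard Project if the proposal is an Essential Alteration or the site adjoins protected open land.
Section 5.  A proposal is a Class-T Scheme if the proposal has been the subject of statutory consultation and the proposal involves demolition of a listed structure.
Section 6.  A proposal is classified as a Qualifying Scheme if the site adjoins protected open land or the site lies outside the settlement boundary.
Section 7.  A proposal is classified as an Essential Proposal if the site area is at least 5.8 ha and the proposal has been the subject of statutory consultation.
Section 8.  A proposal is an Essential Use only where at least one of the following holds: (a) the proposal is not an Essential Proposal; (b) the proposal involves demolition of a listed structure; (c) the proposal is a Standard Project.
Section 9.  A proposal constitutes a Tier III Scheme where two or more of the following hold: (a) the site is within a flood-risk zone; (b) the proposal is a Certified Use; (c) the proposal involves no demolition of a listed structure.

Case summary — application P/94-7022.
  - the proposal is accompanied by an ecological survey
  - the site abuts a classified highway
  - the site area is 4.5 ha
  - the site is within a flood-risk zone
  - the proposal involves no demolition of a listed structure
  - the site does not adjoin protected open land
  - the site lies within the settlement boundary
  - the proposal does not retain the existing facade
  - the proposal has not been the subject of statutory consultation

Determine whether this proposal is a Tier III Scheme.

Yes

Under section 6: the site adjoins protected open land? no; or the site lies outside the settlement boundary? no. So the proposal is not a Qualifying Scheme.
Under section 7: site area: 4.5 ha ≥ 5.8 ha? no; and the proposal has been the subject of statutory consultation? no. So the proposal is not an Essential Proposal.
Under section 1: the site is not within a flood-risk zone? no; or the proposal is accompanied by an ecological survey? yes. So the proposal is a Class-R Alteration.
Under section 2: Class-R Alteration (section 1)? yes; and the proposal retains the existing facade? no. So the proposal is not an Essential Alteration.
Under section 4: Essential Alteration (section 2)? no; or the site adjoins protected open land? no. So the proposal is not a Standard Project.
Under section 8: not an Essential Proposal (section 7)? yes; or the proposal involves demolition of a listed structure? no; or Standard Project (section 4)? no. So the proposal is an Essential Use.
Under section 3: Qualifying Scheme (section 6)? no; and Essential Use (section 8)? yes. So the proposal is not a Certified Use.
Under section 9: the site is within a flood-risk zone? yes; Certified Use (section 3)? no; the proposal involves no demolition of a listed structure? yes — 2 of 3 hold (need ≥2) → satisfied.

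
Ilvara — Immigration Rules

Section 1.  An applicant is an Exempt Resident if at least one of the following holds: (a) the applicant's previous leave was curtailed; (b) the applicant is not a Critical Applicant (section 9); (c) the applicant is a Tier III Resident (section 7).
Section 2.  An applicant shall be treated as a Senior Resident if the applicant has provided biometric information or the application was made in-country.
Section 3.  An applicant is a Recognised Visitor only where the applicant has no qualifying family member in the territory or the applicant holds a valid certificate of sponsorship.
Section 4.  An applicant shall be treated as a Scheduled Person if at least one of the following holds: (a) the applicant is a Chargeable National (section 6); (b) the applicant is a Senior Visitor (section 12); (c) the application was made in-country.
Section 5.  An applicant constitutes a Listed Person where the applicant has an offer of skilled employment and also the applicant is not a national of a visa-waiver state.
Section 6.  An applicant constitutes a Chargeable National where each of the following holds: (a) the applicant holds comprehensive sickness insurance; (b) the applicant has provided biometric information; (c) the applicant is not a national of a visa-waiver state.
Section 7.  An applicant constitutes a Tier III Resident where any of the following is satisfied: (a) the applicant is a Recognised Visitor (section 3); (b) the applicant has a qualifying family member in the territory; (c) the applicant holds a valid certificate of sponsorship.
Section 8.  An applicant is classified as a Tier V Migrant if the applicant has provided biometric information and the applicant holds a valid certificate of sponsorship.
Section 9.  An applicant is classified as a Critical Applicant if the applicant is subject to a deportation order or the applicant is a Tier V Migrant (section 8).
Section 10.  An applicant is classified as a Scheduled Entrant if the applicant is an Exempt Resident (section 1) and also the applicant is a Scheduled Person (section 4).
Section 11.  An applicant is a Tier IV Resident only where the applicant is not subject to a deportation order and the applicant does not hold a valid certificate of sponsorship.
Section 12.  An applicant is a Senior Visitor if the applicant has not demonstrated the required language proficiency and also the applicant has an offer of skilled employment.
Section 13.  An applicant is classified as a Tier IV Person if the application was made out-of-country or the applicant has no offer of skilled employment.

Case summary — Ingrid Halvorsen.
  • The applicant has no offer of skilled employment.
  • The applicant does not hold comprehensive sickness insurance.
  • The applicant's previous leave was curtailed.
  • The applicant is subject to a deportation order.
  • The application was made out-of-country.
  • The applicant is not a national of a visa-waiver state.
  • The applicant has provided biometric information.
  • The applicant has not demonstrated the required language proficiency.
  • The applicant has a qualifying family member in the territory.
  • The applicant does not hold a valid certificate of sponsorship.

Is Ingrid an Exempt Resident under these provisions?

Yes

section 8 — Tier V Migrant: [the applicant has provided biometric information? yes] AND [the applicant holds a valid certificate of sponsorship? no] → not satisfied.
section 9 — Critical Applicant: [the applicant is subject to a deportation order? yes] OR [Tier V Migrant (section 8)? no] → satisfied.
section 3 — Recognised Visitor: [the applicant has no qualifying family member in the territory? no] OR [the applicant holds a valid certificate of sponsorship? no] → not satisfied.
section 7 — Tier III Resident: [Recognised Visitor (section 3)? no] OR [the applicant has a qualifying family member in the territory? yes] OR [the applicant holds a valid certificate of sponsorship? no] → satisfied.
section 1 — Exempt Resident: [the applicant's previous leave was curtailed? yes] OR [not a Critical Applicant (section 9)? no] OR [Tier III Resident (section 7)? yes] → satisfied.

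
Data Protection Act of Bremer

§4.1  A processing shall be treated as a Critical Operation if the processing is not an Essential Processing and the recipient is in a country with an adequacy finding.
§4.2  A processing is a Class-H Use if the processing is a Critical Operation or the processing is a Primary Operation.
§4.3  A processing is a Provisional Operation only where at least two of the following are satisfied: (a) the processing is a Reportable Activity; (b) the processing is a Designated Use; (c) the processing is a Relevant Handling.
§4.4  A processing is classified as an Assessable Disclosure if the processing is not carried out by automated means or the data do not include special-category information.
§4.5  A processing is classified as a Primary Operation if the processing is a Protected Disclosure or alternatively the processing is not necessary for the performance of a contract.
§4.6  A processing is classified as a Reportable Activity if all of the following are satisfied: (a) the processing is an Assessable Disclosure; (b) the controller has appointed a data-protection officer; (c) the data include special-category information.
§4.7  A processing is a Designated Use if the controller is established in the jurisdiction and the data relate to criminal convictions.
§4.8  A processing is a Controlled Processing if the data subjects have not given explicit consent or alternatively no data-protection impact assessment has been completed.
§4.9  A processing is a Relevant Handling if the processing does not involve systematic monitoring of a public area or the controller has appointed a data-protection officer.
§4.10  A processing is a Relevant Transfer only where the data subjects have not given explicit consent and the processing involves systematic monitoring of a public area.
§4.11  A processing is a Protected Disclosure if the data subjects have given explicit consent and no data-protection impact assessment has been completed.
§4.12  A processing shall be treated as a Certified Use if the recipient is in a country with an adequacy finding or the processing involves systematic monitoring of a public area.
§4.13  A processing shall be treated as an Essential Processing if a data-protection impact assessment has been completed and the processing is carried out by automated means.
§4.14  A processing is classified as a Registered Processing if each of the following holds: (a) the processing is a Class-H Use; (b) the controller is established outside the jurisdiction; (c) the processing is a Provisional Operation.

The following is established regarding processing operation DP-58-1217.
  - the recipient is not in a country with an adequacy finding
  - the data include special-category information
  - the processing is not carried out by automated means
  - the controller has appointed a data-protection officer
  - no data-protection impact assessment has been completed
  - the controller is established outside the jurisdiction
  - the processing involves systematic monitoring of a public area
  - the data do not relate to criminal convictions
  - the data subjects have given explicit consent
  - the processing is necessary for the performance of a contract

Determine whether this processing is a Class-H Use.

§4.13 — Essential Processing: [a data-protection impact assessment has been completed? no] AND [the processing is carried out by automated means? no] → not satisfied.
§4.1 — Critical Operation: [not an Essential Processing (§4.13)? yes] AND [the recipient is in a country with an adequacy finding? no] → not satisfied.
§4.11 — Protected Disclosure: [the data subjects have given explicit consent? yes] AND [no data-protection impact assessment has been completed? yes] → satisfied.
§4.5 — Primary Operation: [Protected Disclosure (§4.11)? yes] OR [the processing is not necessary for the performance of a contract? no] → satisfied.
§4.2 — Class-H Use: [Critical Operation (§4.1)? no] OR [Primary Operation (§4.5)? yes] → satisfied.

Yes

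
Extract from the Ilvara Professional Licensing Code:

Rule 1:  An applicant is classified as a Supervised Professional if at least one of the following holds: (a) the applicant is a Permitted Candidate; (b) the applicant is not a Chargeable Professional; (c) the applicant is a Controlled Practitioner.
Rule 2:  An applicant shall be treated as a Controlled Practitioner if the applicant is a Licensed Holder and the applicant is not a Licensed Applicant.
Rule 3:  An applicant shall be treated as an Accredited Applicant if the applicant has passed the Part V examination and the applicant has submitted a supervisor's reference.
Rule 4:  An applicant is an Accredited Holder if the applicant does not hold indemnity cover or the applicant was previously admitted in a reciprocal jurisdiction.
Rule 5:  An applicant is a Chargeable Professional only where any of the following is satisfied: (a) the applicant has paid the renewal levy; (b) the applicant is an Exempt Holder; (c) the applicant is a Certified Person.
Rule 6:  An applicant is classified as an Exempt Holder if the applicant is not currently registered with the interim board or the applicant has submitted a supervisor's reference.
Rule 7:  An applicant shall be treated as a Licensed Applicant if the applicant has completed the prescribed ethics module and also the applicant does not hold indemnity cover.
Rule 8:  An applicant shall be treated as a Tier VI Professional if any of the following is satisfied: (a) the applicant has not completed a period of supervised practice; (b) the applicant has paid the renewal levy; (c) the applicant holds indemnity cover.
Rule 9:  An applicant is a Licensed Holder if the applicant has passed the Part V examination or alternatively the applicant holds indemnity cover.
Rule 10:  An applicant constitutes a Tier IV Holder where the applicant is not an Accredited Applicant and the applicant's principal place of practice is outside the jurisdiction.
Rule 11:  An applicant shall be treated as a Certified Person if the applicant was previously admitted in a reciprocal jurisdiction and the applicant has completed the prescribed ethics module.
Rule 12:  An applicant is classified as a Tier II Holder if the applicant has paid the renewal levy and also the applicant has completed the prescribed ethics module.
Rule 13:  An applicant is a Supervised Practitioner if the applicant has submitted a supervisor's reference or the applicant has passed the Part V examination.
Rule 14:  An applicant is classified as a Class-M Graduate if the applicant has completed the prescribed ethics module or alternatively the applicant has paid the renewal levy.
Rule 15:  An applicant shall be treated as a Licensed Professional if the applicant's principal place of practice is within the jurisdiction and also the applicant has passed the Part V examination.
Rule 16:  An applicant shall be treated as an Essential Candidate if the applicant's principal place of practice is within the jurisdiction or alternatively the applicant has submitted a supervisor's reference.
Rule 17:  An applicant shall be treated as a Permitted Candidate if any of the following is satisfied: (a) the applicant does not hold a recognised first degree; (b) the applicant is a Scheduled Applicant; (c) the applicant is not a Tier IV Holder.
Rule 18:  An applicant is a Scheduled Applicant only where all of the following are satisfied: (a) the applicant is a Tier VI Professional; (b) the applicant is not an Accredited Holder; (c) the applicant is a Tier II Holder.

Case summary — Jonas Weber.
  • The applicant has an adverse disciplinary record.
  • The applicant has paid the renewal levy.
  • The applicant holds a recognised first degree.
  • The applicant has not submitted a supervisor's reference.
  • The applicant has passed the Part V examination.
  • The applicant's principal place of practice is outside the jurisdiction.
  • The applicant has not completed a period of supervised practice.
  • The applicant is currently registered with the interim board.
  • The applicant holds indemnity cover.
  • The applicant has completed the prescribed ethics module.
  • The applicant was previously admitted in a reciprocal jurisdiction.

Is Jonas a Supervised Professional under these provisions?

rule 8 — Tier VI Professional: [the applicant has not completed a period of supervised practice? yes] OR [the applicant has paid the renewal levy? yes] OR [the applicant holds indemnity cover? yes] → satisfied.
rule 4 — Accredited Holder: [the applicant does not hold indemnity cover? no] OR [the applicant was previously admitted in a reciprocal jurisdiction? yes] → satisfied.
rule 12 — Tier II Holder: [the applicant has paid the renewal levy? yes] AND [the applicant has completed the prescribed ethics module? yes] → satisfied.
rule 18 — Scheduled Applicant: [Tier VI Professional (rule 8)? yes] AND [not an Accredited Holder (rule 4)? no] AND [Tier II Holder (rule 12)? yes] → not satisfied.
rule 3 — Accredited Applicant: [the applicant has passed the Part V examination? yes] AND [the applicant has submitted a supervisor's reference? no] → not satisfied.
rule 10 — Tier IV Holder: [not an Accredited Applicant (rule 3)? yes] AND [the applicant's principal place of practice is outside the jurisdiction? yes] → satisfied.
rule 17 — Permitted Candidate: [the applicant does not hold a recognised first degree? no] OR [Scheduled Applicant (rule 18)? no] OR [not a Tier IV Holder (rule 10)? no] → not satisfied.
rule 6 — Exempt Holder: [the applicant is not currently registered with the interim board? no] OR [the applicant has submitted a supervisor's reference? no] → not satisfied.
rule 11 — Certified Person: [the applicant was previously admitted in a reciprocal jurisdiction? yes] AND [the applicant has completed the prescribed ethics module? yes] → satisfied.
rule 5 — Chargeable Professional: [the applicant has paid the renewal levy? yes] OR [Exempt Holder (rule 6)? no] OR [Certified Person (rule 11)? yes] → satisfied.
rule 9 — Licensed Holder: [the applicant has passed the Part V examination? yes] OR [the applicant holds indemnity cover? yes] → satisfied.
rule 7 — Licensed Applicant: [the applicant has completed the prescribed ethics module? yes] AND [the applicant does not hold indemnity cover? no] → not satisfied.
rule 2 — Controlled Practitioner: [Licensed Holder (rule 9)? yes] AND [not a Licensed Applicant (rule 7)? yes] → satisfied.
rule 1 — Supervised Professional: [Permitted Candidate (rule 17)? no] OR [not a Chargeable Professional (rule 5)? no] OR [Controlled Practitioner (rule 2)? yes] → satisfied.

Yes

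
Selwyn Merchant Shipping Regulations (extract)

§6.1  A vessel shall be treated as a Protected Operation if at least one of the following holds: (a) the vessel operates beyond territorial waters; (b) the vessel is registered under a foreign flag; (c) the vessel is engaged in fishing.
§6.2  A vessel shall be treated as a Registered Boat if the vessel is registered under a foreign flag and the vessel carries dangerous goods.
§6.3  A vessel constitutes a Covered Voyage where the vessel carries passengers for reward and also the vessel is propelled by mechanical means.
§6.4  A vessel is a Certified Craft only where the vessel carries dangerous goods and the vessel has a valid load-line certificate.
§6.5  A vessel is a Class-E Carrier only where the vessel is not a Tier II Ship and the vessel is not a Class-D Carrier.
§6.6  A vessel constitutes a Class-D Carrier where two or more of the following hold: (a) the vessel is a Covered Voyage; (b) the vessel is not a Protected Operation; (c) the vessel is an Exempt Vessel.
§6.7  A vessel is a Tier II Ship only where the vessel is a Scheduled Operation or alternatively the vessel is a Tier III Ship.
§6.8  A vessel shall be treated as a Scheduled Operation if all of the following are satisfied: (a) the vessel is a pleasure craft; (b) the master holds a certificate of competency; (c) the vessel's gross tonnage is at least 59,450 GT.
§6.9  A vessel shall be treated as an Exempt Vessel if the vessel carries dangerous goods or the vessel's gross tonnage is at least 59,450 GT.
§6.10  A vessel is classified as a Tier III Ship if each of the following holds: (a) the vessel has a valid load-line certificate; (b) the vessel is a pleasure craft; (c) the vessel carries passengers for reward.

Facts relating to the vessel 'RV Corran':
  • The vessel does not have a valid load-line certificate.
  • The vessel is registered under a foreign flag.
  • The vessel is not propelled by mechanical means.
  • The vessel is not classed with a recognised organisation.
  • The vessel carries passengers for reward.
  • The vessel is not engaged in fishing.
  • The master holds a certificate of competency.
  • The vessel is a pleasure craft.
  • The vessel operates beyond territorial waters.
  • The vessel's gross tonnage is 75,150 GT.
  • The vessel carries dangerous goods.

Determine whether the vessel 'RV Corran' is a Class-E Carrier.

§6.8 — Scheduled Operation: [the vessel is a pleasure craft? yes] AND [the master holds a certificate of competency? yes] AND [vessel's gross tonnage: 75,150 GT ≥ 59,450 GT? yes] → satisfied.
§6.10 — Tier III Ship: [the vessel has a valid load-line certificate? no] AND [the vessel is a pleasure craft? yes] AND [the vessel carries passengers for reward? yes] → not satisfied.
§6.7 — Tier II Ship: [Scheduled Operation (§6.8)? yes] OR [Tier III Ship (§6.10)? no] → satisfied.
§6.3 — Covered Voyage: [the vessel carries passengers for reward? yes] AND [the vessel is propelled by mechanical means? no] → not satisfied.
§6.1 — Protected Operation: [the vessel operates beyond territorial waters? yes] OR [the vessel is registered under a foreign flag? yes] OR [the vessel is engaged in fishing? no] → satisfied.
§6.9 — Exempt Vessel: [the vessel carries dangerous goods? yes] OR [vessel's gross tonnage: 75,150 GT ≥ 59,450 GT? yes] → satisfied.
§6.6 — Class-D Carrier: Covered Voyage (§6.3)? no; not a Protected Operation (§6.1)? no; Exempt Vessel (§6.9)? yes — 1 of 3 hold (need ≥2) → not satisfied.
§6.5 — Class-E Carrier: [not a Tier II Ship (§6.7)? no] AND [not a Class-D Carrier (§6.6)? yes] → not satisfied.

No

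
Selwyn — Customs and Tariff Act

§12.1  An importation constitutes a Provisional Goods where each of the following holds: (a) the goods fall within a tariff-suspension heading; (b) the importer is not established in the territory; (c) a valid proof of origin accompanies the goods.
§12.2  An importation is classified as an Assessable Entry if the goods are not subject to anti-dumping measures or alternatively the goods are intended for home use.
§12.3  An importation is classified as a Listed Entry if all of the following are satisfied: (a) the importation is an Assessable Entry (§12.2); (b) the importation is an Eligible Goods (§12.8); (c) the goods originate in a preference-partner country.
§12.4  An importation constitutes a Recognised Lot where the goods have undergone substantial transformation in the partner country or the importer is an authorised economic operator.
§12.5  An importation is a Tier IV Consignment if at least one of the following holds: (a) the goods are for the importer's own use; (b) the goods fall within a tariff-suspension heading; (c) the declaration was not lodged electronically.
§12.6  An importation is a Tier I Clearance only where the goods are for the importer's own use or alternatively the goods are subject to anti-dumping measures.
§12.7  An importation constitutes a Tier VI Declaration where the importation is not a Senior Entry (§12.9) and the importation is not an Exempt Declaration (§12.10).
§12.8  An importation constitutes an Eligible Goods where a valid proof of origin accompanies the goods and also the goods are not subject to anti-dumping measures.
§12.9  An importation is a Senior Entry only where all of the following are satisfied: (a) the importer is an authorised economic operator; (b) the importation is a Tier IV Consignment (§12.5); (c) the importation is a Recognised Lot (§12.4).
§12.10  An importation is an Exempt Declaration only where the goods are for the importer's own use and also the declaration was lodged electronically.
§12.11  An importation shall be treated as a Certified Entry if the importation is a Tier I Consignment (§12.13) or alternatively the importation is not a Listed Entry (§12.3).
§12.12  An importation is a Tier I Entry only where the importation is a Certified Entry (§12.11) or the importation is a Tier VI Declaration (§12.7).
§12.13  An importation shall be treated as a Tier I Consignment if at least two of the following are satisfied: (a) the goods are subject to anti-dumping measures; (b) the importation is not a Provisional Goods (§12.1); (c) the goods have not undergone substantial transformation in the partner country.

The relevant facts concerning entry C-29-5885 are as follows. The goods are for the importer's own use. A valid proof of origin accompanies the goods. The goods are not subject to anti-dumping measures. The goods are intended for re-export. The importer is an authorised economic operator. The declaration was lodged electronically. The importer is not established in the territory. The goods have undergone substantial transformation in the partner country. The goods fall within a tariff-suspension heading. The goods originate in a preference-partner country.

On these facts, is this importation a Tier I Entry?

Under §12.1: the goods fall within a tariff-suspension heading? yes; and the importer is not established in the territory? yes; and a valid proof of origin accompanies the goods? yes. So the importation is a Provisional Goods.
Under §12.13: the goods are subject to anti-dumping measures? no; not a Provisional Goods (§12.1)? no; the goods have not undergone substantial transformation in the partner country? no — 0 of 3 hold (need ≥2) → not satisfied.
Under §12.2: the goods are not subject to anti-dumping measures? yes; or the goods are intended for home use? no. So the importation is an Assessable Entry.
Under §12.8: a valid proof of origin accompanies the goods? yes; and the goods are not subject to anti-dumping measures? yes. So the importation is an Eligible Goods.
Under §12.3: Assessable Entry (§12.2)? yes; and Eligible Goods (§12.8)? yes; and the goods originate in a preference-partner country? yes. So the importation is a Listed Entry.
Under §12.11: Tier I Consignment (§12.13)? no; or not a Listed Entry (§12.3)? no. So the importation is not a Certified Entry.
Under §12.5: the goods are for the importer's own use? yes; or the goods fall within a tariff-suspension heading? yes; or the declaration was not lodged electronically? no. So the importation is a Tier IV Consignment.
Under §12.4: the goods have undergone substantial transformation in the partner country? yes; or the importer is an authorised economic operator? yes. So the importation is a Recognised Lot.
Under §12.9: the importer is an authorised economic operator? yes; and Tier IV Consignment (§12.5)? yes; and Recognised Lot (§12.4)? yes. So the importation is a Senior Entry.
Under §12.10: the goods are for the importer's own use? yes; and the declaration was lodged electronically? yes. So the importation is an Exempt Declaration.
Under §12.7: not a Senior Entry (§12.9)? no; and not an Exempt Declaration (§12.10)? no. So the importation is not a Tier VI Declaration.
Under §12.12: Certified Entry (§12.11)? no; or Tier VI Declaration (§12.7)? no. So the importation is not a Tier I Entry.

No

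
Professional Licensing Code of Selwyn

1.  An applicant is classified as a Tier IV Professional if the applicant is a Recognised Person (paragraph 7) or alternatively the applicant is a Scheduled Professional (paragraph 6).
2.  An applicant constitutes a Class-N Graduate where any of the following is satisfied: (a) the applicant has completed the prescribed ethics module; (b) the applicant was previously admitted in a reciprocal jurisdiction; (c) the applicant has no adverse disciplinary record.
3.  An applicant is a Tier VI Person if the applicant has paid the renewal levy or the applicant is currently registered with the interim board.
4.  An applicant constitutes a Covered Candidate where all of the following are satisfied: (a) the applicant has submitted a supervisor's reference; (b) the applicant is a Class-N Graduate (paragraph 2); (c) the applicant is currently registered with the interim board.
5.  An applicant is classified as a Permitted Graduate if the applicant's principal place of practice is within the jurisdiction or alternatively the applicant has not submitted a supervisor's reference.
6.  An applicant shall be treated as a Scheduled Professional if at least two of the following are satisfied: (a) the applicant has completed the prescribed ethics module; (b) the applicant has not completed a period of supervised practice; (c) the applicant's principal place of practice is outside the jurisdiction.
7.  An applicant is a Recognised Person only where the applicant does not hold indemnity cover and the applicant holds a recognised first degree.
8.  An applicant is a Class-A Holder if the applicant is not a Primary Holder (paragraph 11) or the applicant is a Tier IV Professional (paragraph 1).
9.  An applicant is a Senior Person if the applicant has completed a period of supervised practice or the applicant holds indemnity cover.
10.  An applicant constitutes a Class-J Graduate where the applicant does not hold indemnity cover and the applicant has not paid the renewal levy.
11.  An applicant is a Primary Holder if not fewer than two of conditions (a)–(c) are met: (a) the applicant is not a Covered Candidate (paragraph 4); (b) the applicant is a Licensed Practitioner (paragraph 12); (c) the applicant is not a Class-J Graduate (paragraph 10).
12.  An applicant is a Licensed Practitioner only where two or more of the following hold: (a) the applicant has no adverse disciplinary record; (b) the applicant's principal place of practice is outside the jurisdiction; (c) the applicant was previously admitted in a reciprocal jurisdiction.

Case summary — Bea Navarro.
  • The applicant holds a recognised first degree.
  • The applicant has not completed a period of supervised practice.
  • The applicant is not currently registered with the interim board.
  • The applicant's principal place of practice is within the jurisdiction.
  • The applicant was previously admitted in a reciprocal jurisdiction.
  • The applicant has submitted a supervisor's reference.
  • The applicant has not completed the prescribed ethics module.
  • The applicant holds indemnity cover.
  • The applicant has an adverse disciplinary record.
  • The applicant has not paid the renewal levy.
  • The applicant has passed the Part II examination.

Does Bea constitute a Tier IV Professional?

No

Under paragraph 7: the applicant does not hold indemnity cover? no; and the applicant holds a recognised first degree? yes. So the applicant is not a Recognised Person.
Under paragraph 6: the applicant has completed the prescribed ethics module? no; the applicant has not completed a period of supervised practice? yes; the applicant's principal place of practice is outside the jurisdiction? no — 1 of 3 hold (need ≥2) → not satisfied.
Under paragraph 1: Recognised Person (paragraph 7)? no; or Scheduled Professional (paragraph 6)? no. So the applicant is not a Tier IV Professional.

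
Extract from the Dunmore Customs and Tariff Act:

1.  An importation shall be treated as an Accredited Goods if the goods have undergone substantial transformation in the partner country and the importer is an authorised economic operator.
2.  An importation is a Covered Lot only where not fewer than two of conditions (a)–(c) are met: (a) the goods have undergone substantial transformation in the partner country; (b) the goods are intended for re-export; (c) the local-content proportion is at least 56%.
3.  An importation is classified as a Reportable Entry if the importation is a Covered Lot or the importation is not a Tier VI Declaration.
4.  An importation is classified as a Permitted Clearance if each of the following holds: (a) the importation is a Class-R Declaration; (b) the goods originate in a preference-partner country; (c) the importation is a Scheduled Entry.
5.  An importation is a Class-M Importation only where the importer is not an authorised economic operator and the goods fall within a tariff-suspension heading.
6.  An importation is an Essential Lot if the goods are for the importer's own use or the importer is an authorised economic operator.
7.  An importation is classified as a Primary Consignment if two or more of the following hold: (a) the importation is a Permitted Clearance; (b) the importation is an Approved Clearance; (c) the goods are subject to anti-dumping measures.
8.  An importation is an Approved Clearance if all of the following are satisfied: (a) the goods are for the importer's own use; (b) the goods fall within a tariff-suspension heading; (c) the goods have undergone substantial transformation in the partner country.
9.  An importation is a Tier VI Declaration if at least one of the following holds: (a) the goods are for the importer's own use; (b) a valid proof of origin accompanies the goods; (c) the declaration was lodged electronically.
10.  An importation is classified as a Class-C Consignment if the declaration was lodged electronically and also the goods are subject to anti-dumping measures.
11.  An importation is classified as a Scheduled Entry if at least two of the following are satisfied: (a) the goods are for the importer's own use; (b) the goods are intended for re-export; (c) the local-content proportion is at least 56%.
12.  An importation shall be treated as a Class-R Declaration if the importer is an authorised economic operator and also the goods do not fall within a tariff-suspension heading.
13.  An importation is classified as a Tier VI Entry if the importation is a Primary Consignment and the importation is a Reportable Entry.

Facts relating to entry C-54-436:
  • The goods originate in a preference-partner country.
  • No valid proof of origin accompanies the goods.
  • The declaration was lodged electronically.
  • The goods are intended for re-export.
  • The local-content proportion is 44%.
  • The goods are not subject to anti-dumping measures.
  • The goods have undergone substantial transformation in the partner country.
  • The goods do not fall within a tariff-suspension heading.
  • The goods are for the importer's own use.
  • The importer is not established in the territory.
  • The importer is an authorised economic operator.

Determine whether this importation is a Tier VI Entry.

No

Under paragraph 12: the importer is an authorised economic operator? yes; and the goods do not fall within a tariff-suspension heading? yes. So the importation is a Class-R Declaration.
Under paragraph 11: the goods are for the importer's own use? yes; the goods are intended for re-export? yes; local-content proportion: 44% ≥ 56%? no — 2 of 3 hold (need ≥2) → satisfied.
Under paragraph 4: Class-R Declaration (paragraph 12)? yes; and the goods originate in a preference-partner country? yes; and Scheduled Entry (paragraph 11)? yes. So the importation is a Permitted Clearance.
Under paragraph 8: the goods are for the importer's own use? yes; and the goods fall within a tariff-suspension heading? no; and the goods have undergone substantial transformation in the partner country? yes. So the importation is not an Approved Clearance.
Under paragraph 7: Permitted Clearance (paragraph 4)? yes; Approved Clearance (paragraph 8)? no; the goods are subject to anti-dumping measures? no — 1 of 3 hold (need ≥2) → not satisfied.
Under paragraph 2: the goods have undergone substantial transformation in the partner country? yes; the goods are intended for re-export? yes; local-content proportion: 44% ≥ 56%? no — 2 of 3 hold (need ≥2) → satisfied.
Under paragraph 9: the goods are for the importer's own use? yes; or a valid proof of origin accompanies the goods? no; or the declaration was lodged electronically? yes. So the importation is a Tier VI Declaration.
Under paragraph 3: Covered Lot (paragraph 2)? yes; or not a Tier VI Declaration (paragraph 9)? no. So the importation is a Reportable Entry.
Under paragraph 13: Primary Consignment (paragraph 7)? no; and Reportable Entry (paragraph 3)? yes. So the importation is not a Tier VI Entry.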